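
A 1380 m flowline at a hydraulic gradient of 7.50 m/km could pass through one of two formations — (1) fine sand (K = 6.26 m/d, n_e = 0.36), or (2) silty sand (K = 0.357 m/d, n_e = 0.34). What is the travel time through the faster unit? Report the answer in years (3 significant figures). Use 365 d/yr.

Unit 1 (fine sand): v = 6.26×0.0075/0.36 = 0.1304 m/d, t = 1380/0.1304 = 10580 d
Unit 2 (silty sand): v = 0.357×0.0075/0.34 = 0.007875 m/d, t = 1380/0.007875 = 175200 d
Faster: 10580 d / 365 = 29.0 yr

29.0 years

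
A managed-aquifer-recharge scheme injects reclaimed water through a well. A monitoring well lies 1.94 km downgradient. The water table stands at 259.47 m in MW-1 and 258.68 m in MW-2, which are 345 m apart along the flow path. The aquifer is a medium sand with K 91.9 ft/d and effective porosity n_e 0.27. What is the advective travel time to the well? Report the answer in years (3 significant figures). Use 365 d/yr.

22.4 years

Hydraulic gradient i = (259.47 − 258.68) / 345 = 0.79 / 345 = 0.002290
K = 91.9 ft/d × 0.3048 = 28.01 m/d
Specific discharge q = 28.01 × 0.002290 = 0.06414 m/d
Seepage velocity v = q / n = 0.06414 / 0.27 = 0.2376 m/d
L = 1.94 km = 1940 m
t = L / v = 1940 / 0.2376 = 8166 d
   = 8166 / 365 = 22.4 yr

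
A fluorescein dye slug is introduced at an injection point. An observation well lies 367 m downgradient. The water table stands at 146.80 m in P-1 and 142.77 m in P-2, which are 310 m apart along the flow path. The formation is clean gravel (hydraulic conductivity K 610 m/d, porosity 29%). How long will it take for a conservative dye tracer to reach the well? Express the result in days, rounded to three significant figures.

13.4 days

Hydraulic gradient i = (146.80 − 142.77) / 310 = 4.03 / 310 = 0.01300
q = Ki = 610 × 0.01300 = 7.930 m/d
v = Ki/n = 610·0.01300/0.29 = 27.34 m/d
t = L / v = 367 / 27.34 = 13.42 d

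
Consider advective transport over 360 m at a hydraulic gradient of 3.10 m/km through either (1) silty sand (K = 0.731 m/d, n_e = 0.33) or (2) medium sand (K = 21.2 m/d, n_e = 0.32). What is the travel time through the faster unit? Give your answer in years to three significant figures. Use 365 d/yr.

4.80 years

Unit 1 (silty sand): v = 0.731×0.0031/0.33 = 0.006867 m/d, t = 360/0.006867 = 52420 d
Unit 2 (medium sand): v = 21.2×0.0031/0.32 = 0.2054 m/d, t = 360/0.2054 = 1753 d
Faster: 1753 d / 365 = 4.80 yr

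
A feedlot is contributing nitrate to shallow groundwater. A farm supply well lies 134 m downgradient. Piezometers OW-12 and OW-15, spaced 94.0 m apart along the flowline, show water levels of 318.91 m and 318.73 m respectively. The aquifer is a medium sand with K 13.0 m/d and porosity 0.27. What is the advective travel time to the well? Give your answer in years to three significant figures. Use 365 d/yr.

Hydraulic gradient i = (318.91 − 318.73) / 94.0 = 0.18 / 94.0 = 0.001915
q = Ki = 13.0 × 0.001915 = 0.02489 m/d
v = Ki/n = 13.0·0.001915/0.27 = 0.09220 m/d
t = L / v = 134 / 0.09220 = 1453 d
   = 1453 / 365 = 3.98 yr

3.98 years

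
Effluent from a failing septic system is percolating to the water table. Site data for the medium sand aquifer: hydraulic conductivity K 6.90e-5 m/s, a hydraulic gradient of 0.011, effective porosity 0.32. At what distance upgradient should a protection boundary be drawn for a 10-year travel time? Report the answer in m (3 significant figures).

748 m

K = 6.90e-5 m/s × 86400 s/d = 5.962 m/d
Specific discharge q = 5.962 × 0.011 = 0.06558 m/d
Seepage velocity v = q / n = 0.06558 / 0.32 = 0.2049 m/d
T = 10 yr × 365 = 3650 d
L = v × T = 0.2049 × 3650 = 748.0 m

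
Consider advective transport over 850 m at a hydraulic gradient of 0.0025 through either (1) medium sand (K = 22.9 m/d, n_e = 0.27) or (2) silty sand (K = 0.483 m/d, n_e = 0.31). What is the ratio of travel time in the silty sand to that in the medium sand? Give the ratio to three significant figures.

54.4

Unit 1 (medium sand): v = 22.9×0.0025/0.27 = 0.2120 m/d, t = 850/0.2120 = 4009 d
Unit 2 (silty sand): v = 0.483×0.0025/0.31 = 0.003895 m/d, t = 850/0.003895 = 218200 d
t(silty sand) / t(medium sand) = 218200/4009 = 54.4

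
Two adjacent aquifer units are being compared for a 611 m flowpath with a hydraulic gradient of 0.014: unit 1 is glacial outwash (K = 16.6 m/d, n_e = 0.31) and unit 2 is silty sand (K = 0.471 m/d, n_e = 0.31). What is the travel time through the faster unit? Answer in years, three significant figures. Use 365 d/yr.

Unit 1 (glacial outwash): v = 16.6×0.014/0.31 = 0.7497 m/d, t = 611/0.7497 = 815.0 d
Unit 2 (silty sand): v = 0.471×0.014/0.31 = 0.02127 m/d, t = 611/0.02127 = 28720 d
Faster: 815.0 d / 365 = 2.23 yr

2.23 years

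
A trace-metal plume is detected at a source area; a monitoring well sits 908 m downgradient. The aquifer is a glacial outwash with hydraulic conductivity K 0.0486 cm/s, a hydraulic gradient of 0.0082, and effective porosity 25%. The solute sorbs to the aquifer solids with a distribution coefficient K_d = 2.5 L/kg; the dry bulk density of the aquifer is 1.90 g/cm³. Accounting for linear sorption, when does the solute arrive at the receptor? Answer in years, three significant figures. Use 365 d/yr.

36.1 years

K = 0.0486 cm/s × 864 = 41.99 m/d
Darcy flux q = K·i = 41.99 × 0.0082 = 0.3443 m/d
Average linear velocity = 0.3443 / 0.25 = 1.377 m/d
Retardation R = 1 + ρ_b·K_d/n = 1 + 1.90×2.5/0.25 = 20.00
Contaminant velocity v_c = v/R = 1.377/20.00 = 0.06886 m/d
t = L/v_c = 908/0.06886 = 13190 d
   = 13190/365 = 36.1 yr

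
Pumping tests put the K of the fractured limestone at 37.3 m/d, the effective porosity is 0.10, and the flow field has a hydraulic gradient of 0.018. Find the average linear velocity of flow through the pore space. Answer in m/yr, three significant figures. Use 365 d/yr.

Specific discharge q = 37.3 × 0.018 = 0.6714 m/d
v_s = q/n_e = 0.6714/0.10 = 6.714 m/d
   = 6.714 × 365 = 2450 m/yr

2450 m/yr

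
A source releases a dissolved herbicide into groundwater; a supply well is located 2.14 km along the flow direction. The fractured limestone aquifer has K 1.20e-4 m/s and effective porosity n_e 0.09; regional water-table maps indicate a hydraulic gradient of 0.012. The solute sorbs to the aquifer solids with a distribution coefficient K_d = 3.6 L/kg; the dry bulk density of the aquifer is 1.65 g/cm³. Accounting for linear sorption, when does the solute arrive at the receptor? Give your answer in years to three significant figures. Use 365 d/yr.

284 years

K = 1.20e-4 m/s × 86400 s/d = 10.37 m/d
Darcy flux q = K·i = 10.37 × 0.012 = 0.1244 m/d
v = Ki/n = 10.37·0.012/0.09 = 1.382 m/d
Retardation R = 1 + ρ_b·K_d/n = 1 + 1.65×3.6/0.09 = 67.00
Contaminant velocity v_c = v/R = 1.382/67.00 = 0.02063 m/d
L = 2.14 km = 2140 m
t = L/v_c = 2140/0.02063 = 103700 d
   = 103700/365 = 284 yr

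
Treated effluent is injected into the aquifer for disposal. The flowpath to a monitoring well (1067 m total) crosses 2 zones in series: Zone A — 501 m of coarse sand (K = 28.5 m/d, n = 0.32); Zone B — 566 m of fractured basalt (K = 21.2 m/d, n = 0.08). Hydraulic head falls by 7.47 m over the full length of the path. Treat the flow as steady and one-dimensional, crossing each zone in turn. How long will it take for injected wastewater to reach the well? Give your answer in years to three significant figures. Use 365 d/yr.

Steady 1-D flow in series ⇒ the Darcy flux q is identical in every zone and the zone head losses add (resistances L/K in series).
Σ(L/K) = 501/28.5 + 566/21.2 = 17.58 + 26.70 = 44.28 d
q = ΔH / Σ(L/K) = 7.47 / 44.28 = 0.1687 m/d (same in every zone)
Zone A: v = q/n = 0.1687/0.32 = 0.5272 m/d → t_A = 501/0.5272 = 950.3 d
Zone B: v = q/n = 0.1687/0.08 = 2.109 m/d → t_B = 566/2.109 = 268.4 d
Total t = 950.3 + 268.4 = 1219 d
   = 1219 / 365 = 3.34 yr

3.34 years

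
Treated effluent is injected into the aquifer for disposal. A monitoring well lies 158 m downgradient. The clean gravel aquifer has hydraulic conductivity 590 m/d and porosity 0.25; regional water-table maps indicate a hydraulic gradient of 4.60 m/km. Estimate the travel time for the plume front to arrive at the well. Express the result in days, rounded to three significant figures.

Specific discharge q = 590 × 0.0046 = 2.714 m/d
v = Ki/n = 590·0.0046/0.25 = 10.86 m/d
t = L / v = 158 / 10.86 = 14.55 d

14.6 days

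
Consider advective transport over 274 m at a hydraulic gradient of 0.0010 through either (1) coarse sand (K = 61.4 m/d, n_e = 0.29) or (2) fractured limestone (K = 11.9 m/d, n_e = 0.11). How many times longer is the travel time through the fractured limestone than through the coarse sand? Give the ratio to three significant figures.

Unit 1 (coarse sand): v = 61.4×0.0010/0.29 = 0.2117 m/d, t = 274/0.2117 = 1294 d
Unit 2 (fractured limestone): v = 11.9×0.0010/0.11 = 0.1082 m/d, t = 274/0.1082 = 2533 d
t(fractured limestone) / t(coarse sand) = 2533/1294 = 1.96

1.96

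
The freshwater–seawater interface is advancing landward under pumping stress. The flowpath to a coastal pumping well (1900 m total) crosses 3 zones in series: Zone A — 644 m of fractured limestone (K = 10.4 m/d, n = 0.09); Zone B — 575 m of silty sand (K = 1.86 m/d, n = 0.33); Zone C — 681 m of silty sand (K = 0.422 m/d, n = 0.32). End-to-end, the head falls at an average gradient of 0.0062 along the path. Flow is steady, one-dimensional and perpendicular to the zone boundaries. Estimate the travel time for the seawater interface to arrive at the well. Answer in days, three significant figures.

Steady 1-D flow in series ⇒ the Darcy flux q is identical in every zone and the zone head losses add (resistances L/K in series).
Σ(L/K) = 644/10.4 + 575/1.86 + 681/0.422 = 61.92 + 309.1 + 1614 = 1985 d
K_eq = L_total / Σ(L/K) = 1900 / 1985 = 0.9573 m/d
q = K_eq · i = 0.9573 × 0.0062 = 0.005935 m/d (same in every zone)
Zone A: v = q/n = 0.005935/0.09 = 0.06595 m/d → t_A = 644/0.06595 = 9766 d
Zone B: v = q/n = 0.005935/0.33 = 0.01799 m/d → t_B = 575/0.01799 = 31970 d
Zone C: v = q/n = 0.005935/0.32 = 0.01855 m/d → t_C = 681/0.01855 = 36720 d
Total t = 9766 + 31970 + 36720 = 78450 d

78500 days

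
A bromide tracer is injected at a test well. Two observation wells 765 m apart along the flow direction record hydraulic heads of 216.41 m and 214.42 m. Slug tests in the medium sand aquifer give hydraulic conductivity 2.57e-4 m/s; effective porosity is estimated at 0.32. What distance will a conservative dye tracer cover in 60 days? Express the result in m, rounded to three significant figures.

Hydraulic gradient i = (216.41 − 214.42) / 765 = 1.99 / 765 = 0.002601
K = 2.57e-4 m/s × 86400 s/d = 22.20 m/d
Specific discharge q = 22.20 × 0.002601 = 0.05776 m/d
Average linear velocity = 0.05776 / 0.32 = 0.1805 m/d
L = v × T = 0.1805 × 60 = 10.83 m

10.8 m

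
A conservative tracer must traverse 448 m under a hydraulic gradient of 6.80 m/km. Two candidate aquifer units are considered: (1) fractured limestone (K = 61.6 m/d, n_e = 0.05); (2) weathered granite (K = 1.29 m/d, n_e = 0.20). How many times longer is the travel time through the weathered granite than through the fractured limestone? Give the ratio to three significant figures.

Unit 1 (fractured limestone): v = 61.6×0.0068/0.05 = 8.378 m/d, t = 448/8.378 = 53.48 d
Unit 2 (weathered granite): v = 1.29×0.0068/0.20 = 0.04386 m/d, t = 448/0.04386 = 10210 d
t(weathered granite) / t(fractured limestone) = 10210/53.48 = 191

191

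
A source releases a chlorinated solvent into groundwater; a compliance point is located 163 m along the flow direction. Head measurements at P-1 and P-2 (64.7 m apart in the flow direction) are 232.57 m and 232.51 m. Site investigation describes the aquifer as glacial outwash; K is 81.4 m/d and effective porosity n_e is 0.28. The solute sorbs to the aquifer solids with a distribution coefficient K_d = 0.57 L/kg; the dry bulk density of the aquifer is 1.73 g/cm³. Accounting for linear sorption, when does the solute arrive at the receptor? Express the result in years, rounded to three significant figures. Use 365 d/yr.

7.49 years

Hydraulic gradient i = (232.57 − 232.51) / 64.7 = 0.06 / 64.7 = 9.274e-4
Darcy flux q = K·i = 81.4 × 9.274e-4 = 0.07549 m/d
v_s = q/n_e = 0.07549/0.28 = 0.2696 m/d
Retardation R = 1 + ρ_b·K_d/n = 1 + 1.73×0.57/0.28 = 4.522
Contaminant velocity v_c = v/R = 0.2696/4.522 = 0.05962 m/d
t = L/v_c = 163/0.05962 = 2734 d
   = 2734/365 = 7.49 yr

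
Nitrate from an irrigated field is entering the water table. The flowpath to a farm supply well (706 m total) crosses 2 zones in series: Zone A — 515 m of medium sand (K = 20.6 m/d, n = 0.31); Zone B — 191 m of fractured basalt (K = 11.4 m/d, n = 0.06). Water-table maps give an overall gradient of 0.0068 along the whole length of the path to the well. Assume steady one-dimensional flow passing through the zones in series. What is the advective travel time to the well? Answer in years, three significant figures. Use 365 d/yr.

For zones in series the flux q is common to all zones; the equivalent conductivity is the harmonic (thickness-weighted) mean, K_eq = L_total / Σ(L_j/K_j).
Σ(L/K) = 515/20.6 + 191/11.4 = 25.00 + 16.75 = 41.75 d
K_eq = L_total / Σ(L/K) = 706 / 41.75 = 16.91 m/d
q = K_eq · i = 16.91 × 0.0068 = 0.1150 m/d (same in every zone)
Zone A: v = q/n = 0.1150/0.31 = 0.3709 m/d → t_A = 515/0.3709 = 1389 d
Zone B: v = q/n = 0.1150/0.06 = 1.916 m/d → t_B = 191/1.916 = 99.67 d
Total t = 1389 + 99.67 = 1488 d
   = 1488 / 365 = 4.08 yr

4.08 years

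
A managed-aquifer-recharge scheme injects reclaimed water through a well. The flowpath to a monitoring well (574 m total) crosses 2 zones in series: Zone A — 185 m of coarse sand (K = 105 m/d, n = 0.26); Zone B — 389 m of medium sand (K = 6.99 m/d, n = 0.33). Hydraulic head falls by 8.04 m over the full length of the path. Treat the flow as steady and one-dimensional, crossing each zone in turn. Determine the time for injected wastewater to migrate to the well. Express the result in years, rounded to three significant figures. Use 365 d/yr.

Continuity: the same q passes through each zone, so ΔH = q·Σ(L_j/K_j) — the zones act as resistances in series.
Σ(L/K) = 185/105 + 389/6.99 = 1.762 + 55.65 = 57.41 d
q = ΔH / Σ(L/K) = 8.04 / 57.41 = 0.1400 m/d (same in every zone)
Zone A: v = q/n = 0.1400/0.26 = 0.5386 m/d → t_A = 185/0.5386 = 343.5 d
Zone B: v = q/n = 0.1400/0.33 = 0.4244 m/d → t_B = 389/0.4244 = 916.7 d
Total t = 343.5 + 916.7 = 1260 d
   = 1260 / 365 = 3.45 yr

3.45 years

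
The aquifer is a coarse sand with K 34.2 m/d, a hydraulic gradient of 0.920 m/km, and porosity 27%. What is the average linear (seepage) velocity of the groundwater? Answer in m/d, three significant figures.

0.117 m/d

Darcy flux q = K·i = 34.2 × 9.2e-4 = 0.03146 m/d
Seepage velocity v = q / n = 0.03146 / 0.27 = 0.1165 m/d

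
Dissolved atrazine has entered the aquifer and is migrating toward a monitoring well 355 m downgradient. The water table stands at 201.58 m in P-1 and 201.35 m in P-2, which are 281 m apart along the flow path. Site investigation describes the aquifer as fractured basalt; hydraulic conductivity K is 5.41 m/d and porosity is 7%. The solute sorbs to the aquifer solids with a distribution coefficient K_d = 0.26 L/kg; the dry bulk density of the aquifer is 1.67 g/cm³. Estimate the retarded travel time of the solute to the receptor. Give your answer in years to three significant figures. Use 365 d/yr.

Hydraulic gradient i = (201.58 − 201.35) / 281 = 0.23 / 281 = 8.185e-4
Darcy flux q = K·i = 5.41 × 8.185e-4 = 0.004428 m/d
v_s = q/n_e = 0.004428/0.07 = 0.06326 m/d
Retardation R = 1 + ρ_b·K_d/n = 1 + 1.67×0.26/0.07 = 7.203
Contaminant velocity v_c = v/R = 0.06326/7.203 = 0.008782 m/d
t = L/v_c = 355/0.008782 = 40420 d
   = 40420/365 = 111 yr

111 years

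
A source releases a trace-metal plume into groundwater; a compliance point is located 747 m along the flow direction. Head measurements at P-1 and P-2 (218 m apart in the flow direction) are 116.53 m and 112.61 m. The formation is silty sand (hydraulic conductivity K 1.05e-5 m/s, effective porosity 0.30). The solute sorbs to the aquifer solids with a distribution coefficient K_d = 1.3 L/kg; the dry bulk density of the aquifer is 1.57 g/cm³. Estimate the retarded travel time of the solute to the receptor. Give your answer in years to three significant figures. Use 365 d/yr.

294 years

Hydraulic gradient i = (116.53 − 112.61) / 218 = 3.92 / 218 = 0.01798
K = 1.05e-5 m/s × 86400 s/d = 0.9072 m/d
Darcy flux q = K·i = 0.9072 × 0.01798 = 0.01631 m/d
v_s = q/n_e = 0.01631/0.30 = 0.05438 m/d
Retardation R = 1 + ρ_b·K_d/n = 1 + 1.57×1.3/0.30 = 7.803
Contaminant velocity v_c = v/R = 0.05438/7.803 = 0.006968 m/d
t = L/v_c = 747/0.006968 = 107200 d
   = 107200/365 = 294 yr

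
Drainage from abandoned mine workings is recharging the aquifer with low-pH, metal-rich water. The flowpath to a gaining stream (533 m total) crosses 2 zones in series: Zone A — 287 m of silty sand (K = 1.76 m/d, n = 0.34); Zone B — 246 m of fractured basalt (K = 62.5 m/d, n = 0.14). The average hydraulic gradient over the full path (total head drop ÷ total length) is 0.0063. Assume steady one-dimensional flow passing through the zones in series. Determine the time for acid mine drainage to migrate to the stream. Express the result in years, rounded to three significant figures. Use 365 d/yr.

Continuity: the same q passes through each zone, so ΔH = q·Σ(L_j/K_j) — the zones act as resistances in series.
Σ(L/K) = 287/1.76 + 246/62.5 = 163.1 + 3.936 = 167.0 d
K_eq = L_total / Σ(L/K) = 533 / 167.0 = 3.192 m/d
q = K_eq · i = 3.192 × 0.0063 = 0.02011 m/d (same in every zone)
Zone A: v = q/n = 0.02011/0.34 = 0.05914 m/d → t_A = 287/0.05914 = 4853 d
Zone B: v = q/n = 0.02011/0.14 = 0.1436 m/d → t_B = 246/0.1436 = 1713 d
Total t = 4853 + 1713 = 6566 d
   = 6566 / 365 = 18.0 yr

18.0 years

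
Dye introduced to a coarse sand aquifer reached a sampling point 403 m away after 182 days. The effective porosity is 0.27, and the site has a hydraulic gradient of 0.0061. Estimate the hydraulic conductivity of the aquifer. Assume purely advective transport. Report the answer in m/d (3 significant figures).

98.0 m/d

v = L / t = 403 / 182 = 2.214 m/d
K = v · n / i = 2.214 × 0.27 / 0.0061 = 98.0 m/d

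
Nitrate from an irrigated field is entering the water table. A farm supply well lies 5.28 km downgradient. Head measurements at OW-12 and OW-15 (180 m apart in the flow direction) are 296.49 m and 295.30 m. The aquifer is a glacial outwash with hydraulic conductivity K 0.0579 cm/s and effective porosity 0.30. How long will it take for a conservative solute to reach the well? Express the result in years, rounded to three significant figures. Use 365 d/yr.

13.1 years

Hydraulic gradient i = (296.49 − 295.30) / 180 = 1.19 / 180 = 0.006611
K = 0.0579 cm/s × 864 = 50.03 m/d
Specific discharge q = 50.03 × 0.006611 = 0.3307 m/d
Average linear velocity = 0.3307 / 0.30 = 1.102 m/d
L = 5.28 km = 5280 m
t = L / v = 5280 / 1.102 = 4789 d
   = 4789 / 365 = 13.1 yr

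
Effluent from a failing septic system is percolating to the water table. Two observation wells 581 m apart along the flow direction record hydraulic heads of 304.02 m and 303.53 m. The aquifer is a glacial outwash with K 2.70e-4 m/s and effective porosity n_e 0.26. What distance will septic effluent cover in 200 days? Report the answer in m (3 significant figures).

Hydraulic gradient i = (304.02 − 303.53) / 581 = 0.49 / 581 = 8.434e-4
K = 2.70e-4 m/s × 86400 s/d = 23.33 m/d
q = Ki = 23.33 × 8.434e-4 = 0.01967 m/d
Seepage velocity v = q / n = 0.01967 / 0.26 = 0.07567 m/d
L = v × T = 0.07567 × 200 = 15.13 m

15.1 m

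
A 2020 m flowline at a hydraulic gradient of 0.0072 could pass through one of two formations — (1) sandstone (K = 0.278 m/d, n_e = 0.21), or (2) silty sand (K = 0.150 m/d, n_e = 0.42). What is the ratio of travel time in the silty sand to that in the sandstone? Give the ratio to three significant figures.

3.71

Unit 1 (sandstone): v = 0.278×0.0072/0.21 = 0.009531 m/d, t = 2020/0.009531 = 211900 d
Unit 2 (silty sand): v = 0.150×0.0072/0.42 = 0.002571 m/d, t = 2020/0.002571 = 785600 d
t(silty sand) / t(sandstone) = 785600/211900 = 3.71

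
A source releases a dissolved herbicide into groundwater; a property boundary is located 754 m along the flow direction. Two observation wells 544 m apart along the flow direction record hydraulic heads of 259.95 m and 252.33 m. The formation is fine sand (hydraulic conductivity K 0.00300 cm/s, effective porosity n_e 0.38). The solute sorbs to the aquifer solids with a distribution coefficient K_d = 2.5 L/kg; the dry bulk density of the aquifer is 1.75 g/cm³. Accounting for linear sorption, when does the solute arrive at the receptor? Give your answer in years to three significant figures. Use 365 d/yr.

Hydraulic gradient i = (259.95 − 252.33) / 544 = 7.62 / 544 = 0.01401
K = 0.00300 cm/s × 864 = 2.592 m/d
Darcy flux q = K·i = 2.592 × 0.01401 = 0.03631 m/d
Seepage velocity v = q / n = 0.03631 / 0.38 = 0.09554 m/d
Retardation R = 1 + ρ_b·K_d/n = 1 + 1.75×2.5/0.38 = 12.51
Contaminant velocity v_c = v/R = 0.09554/12.51 = 0.007636 m/d
t = L/v_c = 754/0.007636 = 98750 d
   = 98750/365 = 271 yr

271 years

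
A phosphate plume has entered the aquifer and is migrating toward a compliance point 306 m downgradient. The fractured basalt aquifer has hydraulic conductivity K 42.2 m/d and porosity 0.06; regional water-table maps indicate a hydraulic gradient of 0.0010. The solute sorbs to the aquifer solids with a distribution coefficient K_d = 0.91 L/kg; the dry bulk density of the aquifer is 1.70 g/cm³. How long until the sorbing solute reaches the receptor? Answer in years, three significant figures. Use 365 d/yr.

31.9 years

q = Ki = 42.2 × 0.0010 = 0.04220 m/d
v_s = q/n_e = 0.04220/0.06 = 0.7033 m/d
Retardation R = 1 + ρ_b·K_d/n = 1 + 1.70×0.91/0.06 = 26.78
Contaminant velocity v_c = v/R = 0.7033/26.78 = 0.02626 m/d
t = L/v_c = 306/0.02626 = 11650 d
   = 11650/365 = 31.9 yr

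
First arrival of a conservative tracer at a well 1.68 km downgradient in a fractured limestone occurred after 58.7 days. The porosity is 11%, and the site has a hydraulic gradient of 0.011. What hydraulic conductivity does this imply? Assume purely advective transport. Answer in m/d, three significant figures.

L = 1.68 km = 1680 m
v = L / t = 1680 / 58.7 = 28.62 m/d
K = v · n / i = 28.62 × 0.11 / 0.011 = 286 m/d

286 m/d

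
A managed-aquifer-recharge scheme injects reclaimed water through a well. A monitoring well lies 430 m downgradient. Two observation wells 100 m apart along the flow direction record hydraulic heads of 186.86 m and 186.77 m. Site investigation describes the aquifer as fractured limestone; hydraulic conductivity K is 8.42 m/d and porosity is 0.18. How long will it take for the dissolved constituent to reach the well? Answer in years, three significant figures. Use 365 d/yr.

28.0 years

Hydraulic gradient i = (186.86 − 186.77) / 100 = 0.09 / 100 = 9.000e-4
Specific discharge q = 8.42 × 9.000e-4 = 0.007578 m/d
Average linear velocity = 0.007578 / 0.18 = 0.04210 m/d
t = L / v = 430 / 0.04210 = 10210 d
   = 10210 / 365 = 28.0 yr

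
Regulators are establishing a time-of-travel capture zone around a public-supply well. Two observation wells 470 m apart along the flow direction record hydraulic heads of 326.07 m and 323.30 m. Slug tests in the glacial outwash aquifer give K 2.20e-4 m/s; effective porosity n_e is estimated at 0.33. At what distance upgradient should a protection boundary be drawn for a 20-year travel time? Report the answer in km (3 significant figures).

Hydraulic gradient i = (326.07 − 323.30) / 470 = 2.77 / 470 = 0.005894
K = 2.20e-4 m/s × 86400 s/d = 19.01 m/d
Specific discharge q = 19.01 × 0.005894 = 0.1120 m/d
v_s = q/n_e = 0.1120/0.33 = 0.3395 m/d
T = 20 yr × 365 = 7300 d
L = v × T = 0.3395 × 7300 = 2478 m
   = 2.48 km

2.48 km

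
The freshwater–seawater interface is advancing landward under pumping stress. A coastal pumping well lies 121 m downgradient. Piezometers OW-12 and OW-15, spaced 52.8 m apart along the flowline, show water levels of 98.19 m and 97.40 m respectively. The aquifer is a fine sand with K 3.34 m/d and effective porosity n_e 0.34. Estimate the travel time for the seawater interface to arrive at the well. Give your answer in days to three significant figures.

Hydraulic gradient i = (98.19 − 97.40) / 52.8 = 0.79 / 52.8 = 0.01496
Darcy flux q = K·i = 3.34 × 0.01496 = 0.04997 m/d
Average linear velocity = 0.04997 / 0.34 = 0.1470 m/d
t = L / v = 121 / 0.1470 = 823.2 d

823 days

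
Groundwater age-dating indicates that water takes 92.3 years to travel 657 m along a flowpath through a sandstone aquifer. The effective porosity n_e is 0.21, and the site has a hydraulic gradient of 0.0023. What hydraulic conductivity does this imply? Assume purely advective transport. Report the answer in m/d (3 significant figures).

t = 92.3 years = 33690 d
v = L / t = 657 / 33690 = 0.01950 m/d
K = v · n / i = 0.01950 × 0.21 / 0.0023 = 1.78 m/d

1.78 m/d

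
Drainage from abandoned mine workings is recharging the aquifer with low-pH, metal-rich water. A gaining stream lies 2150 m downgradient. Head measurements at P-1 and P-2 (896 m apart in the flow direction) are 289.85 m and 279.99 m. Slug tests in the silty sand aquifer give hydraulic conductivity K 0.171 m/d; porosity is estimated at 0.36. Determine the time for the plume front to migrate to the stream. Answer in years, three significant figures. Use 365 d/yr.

1130 years

Hydraulic gradient i = (289.85 − 279.99) / 896 = 9.86 / 896 = 0.01100
Specific discharge q = 0.171 × 0.01100 = 0.001882 m/d
v_s = q/n_e = 0.001882/0.36 = 0.005227 m/d
t = L / v = 2150 / 0.005227 = 411300 d
   = 411300 / 365 = 1130 yr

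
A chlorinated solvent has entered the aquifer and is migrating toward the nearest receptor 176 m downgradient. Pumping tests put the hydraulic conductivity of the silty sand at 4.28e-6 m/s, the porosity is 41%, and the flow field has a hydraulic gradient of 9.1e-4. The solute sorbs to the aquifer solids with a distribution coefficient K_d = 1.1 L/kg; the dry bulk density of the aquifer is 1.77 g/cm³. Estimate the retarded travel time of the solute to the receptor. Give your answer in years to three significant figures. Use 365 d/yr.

3380 years

K = 4.28e-6 m/s × 86400 s/d = 0.3698 m/d
Specific discharge q = 0.3698 × 9.1e-4 = 3.365e-4 m/d
v_s = q/n_e = 3.365e-4/0.41 = 8.208e-4 m/d
Retardation R = 1 + ρ_b·K_d/n = 1 + 1.77×1.1/0.41 = 5.749
Contaminant velocity v_c = v/R = 8.208e-4/5.749 = 1.428e-4 m/d
t = L/v_c = 176/1.428e-4 = 1.233e6 d
   = 1.233e6/365 = 3380 yr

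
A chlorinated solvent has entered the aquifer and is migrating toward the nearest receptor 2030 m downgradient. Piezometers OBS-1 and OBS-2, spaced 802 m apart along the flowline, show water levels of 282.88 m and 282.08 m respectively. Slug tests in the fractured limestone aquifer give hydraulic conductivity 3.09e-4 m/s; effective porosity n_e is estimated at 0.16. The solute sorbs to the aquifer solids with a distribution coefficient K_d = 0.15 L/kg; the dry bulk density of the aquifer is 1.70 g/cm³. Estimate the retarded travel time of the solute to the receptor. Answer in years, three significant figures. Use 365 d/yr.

86.7 years

Hydraulic gradient i = (282.88 − 282.08) / 802 = 0.80 / 802 = 9.975e-4
K = 3.09e-4 m/s × 86400 s/d = 26.70 m/d
Specific discharge q = 26.70 × 9.975e-4 = 0.02663 m/d
v_s = q/n_e = 0.02663/0.16 = 0.1664 m/d
Retardation R = 1 + ρ_b·K_d/n = 1 + 1.70×0.15/0.16 = 2.594
Contaminant velocity v_c = v/R = 0.1664/2.594 = 0.06417 m/d
t = L/v_c = 2030/0.06417 = 31630 d
   = 31630/365 = 86.7 yr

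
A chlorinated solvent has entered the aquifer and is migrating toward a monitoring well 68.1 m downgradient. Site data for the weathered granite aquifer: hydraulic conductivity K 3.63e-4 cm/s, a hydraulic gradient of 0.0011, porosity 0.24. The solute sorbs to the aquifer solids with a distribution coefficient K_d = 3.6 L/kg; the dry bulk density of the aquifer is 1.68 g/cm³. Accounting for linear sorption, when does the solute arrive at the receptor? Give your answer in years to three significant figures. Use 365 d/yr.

3400 years

K = 3.63e-4 cm/s × 864 = 0.3136 m/d
Specific discharge q = 0.3136 × 0.0011 = 3.450e-4 m/d
Average linear velocity = 3.450e-4 / 0.24 = 0.001437 m/d
Retardation R = 1 + ρ_b·K_d/n = 1 + 1.68×3.6/0.24 = 26.20
Contaminant velocity v_c = v/R = 0.001437/26.20 = 5.487e-5 m/d
t = L/v_c = 68.1/5.487e-5 = 1.241e6 d
   = 1.241e6/365 = 3400 yr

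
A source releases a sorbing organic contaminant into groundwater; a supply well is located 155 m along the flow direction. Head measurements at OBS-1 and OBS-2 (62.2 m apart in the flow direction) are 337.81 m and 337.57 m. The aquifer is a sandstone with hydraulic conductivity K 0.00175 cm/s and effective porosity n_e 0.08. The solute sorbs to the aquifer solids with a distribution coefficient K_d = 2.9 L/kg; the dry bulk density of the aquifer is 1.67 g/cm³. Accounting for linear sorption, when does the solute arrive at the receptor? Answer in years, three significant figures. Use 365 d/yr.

358 years

Hydraulic gradient i = (337.81 − 337.57) / 62.2 = 0.24 / 62.2 = 0.003859
K = 0.00175 cm/s × 864 = 1.512 m/d
q = Ki = 1.512 × 0.003859 = 0.005834 m/d
v_s = q/n_e = 0.005834/0.08 = 0.07293 m/d
Retardation R = 1 + ρ_b·K_d/n = 1 + 1.67×2.9/0.08 = 61.54
Contaminant velocity v_c = v/R = 0.07293/61.54 = 0.001185 m/d
t = L/v_c = 155/0.001185 = 130800 d
   = 130800/365 = 358 yr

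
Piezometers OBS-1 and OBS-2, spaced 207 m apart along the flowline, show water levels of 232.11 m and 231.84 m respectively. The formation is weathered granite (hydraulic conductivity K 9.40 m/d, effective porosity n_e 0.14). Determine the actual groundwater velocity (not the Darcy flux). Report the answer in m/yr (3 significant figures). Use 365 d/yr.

Hydraulic gradient i = (232.11 − 231.84) / 207 = 0.27 / 207 = 0.001304
Darcy flux q = K·i = 9.40 × 0.001304 = 0.01226 m/d
v = Ki/n = 9.40·0.001304/0.14 = 0.08758 m/d
   = 0.08758 × 365 = 32.0 m/yr

32.0 m/yr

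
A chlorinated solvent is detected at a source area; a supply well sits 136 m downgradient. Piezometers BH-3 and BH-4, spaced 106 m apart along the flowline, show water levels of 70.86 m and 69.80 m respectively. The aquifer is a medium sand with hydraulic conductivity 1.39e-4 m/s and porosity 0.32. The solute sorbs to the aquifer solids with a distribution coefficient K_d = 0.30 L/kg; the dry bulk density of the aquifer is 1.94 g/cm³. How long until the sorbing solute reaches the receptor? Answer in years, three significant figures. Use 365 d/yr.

Hydraulic gradient i = (70.86 − 69.80) / 106 = 1.06 / 106 = 0.01000
K = 1.39e-4 m/s × 86400 s/d = 12.01 m/d
Specific discharge q = 12.01 × 0.01000 = 0.1201 m/d
v_s = q/n_e = 0.1201/0.32 = 0.3753 m/d
Retardation R = 1 + ρ_b·K_d/n = 1 + 1.94×0.30/0.32 = 2.819
Contaminant velocity v_c = v/R = 0.3753/2.819 = 0.1331 m/d
t = L/v_c = 136/0.1331 = 1021 d
   = 1021/365 = 2.80 yr

2.80 years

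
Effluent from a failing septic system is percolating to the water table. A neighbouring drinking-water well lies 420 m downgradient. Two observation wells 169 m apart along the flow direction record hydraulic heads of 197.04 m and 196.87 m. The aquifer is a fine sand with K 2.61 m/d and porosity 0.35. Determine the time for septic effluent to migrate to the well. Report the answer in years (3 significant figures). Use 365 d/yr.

Hydraulic gradient i = (197.04 − 196.87) / 169 = 0.17 / 169 = 0.001006
Specific discharge q = 2.61 × 0.001006 = 0.002625 m/d
v = Ki/n = 2.61·0.001006/0.35 = 0.007501 m/d
t = L / v = 420 / 0.007501 = 55990 d
   = 55990 / 365 = 153 yr

153 years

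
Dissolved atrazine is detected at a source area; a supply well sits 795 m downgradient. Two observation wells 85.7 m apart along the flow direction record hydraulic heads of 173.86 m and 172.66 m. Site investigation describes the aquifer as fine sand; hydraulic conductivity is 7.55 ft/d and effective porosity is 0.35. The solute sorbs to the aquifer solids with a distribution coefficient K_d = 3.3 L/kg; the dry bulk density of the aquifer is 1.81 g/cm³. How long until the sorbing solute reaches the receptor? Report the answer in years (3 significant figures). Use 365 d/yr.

Hydraulic gradient i = (173.86 − 172.66) / 85.7 = 1.20 / 85.7 = 0.01400
K = 7.55 ft/d × 0.3048 = 2.301 m/d
Darcy flux q = K·i = 2.301 × 0.01400 = 0.03222 m/d
Seepage velocity v = q / n = 0.03222 / 0.35 = 0.09206 m/d
Retardation R = 1 + ρ_b·K_d/n = 1 + 1.81×3.3/0.35 = 18.07
Contaminant velocity v_c = v/R = 0.09206/18.07 = 0.005096 m/d
t = L/v_c = 795/0.005096 = 156000 d
   = 156000/365 = 427 yr

427 years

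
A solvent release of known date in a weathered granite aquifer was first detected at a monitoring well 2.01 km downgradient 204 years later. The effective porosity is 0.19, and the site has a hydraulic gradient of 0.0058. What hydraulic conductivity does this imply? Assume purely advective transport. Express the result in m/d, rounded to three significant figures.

0.884 m/d

t = 204 years = 74460 d
L = 2.01 km = 2010 m
v = L / t = 2010 / 74460 = 0.02699 m/d
K = v · n / i = 0.02699 × 0.19 / 0.0058 = 0.884 m/d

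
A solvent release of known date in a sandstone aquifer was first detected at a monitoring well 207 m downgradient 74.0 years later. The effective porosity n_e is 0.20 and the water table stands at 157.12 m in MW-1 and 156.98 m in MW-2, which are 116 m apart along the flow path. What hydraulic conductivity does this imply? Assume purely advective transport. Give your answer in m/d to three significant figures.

Hydraulic gradient i = (157.12 − 156.98) / 116 = 0.14 / 116 = 0.001207
t = 74.0 years = 27010 d
v = L / t = 207 / 27010 = 0.007664 m/d
K = v · n / i = 0.007664 × 0.20 / 0.001207 = 1.27 m/d

1.27 m/d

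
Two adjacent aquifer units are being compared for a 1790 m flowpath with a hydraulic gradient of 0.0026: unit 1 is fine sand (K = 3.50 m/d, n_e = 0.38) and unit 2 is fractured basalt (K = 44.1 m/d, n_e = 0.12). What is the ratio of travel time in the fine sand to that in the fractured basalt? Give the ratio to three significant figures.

39.9

Unit 1 (fine sand): v = 3.50×0.0026/0.38 = 0.02395 m/d, t = 1790/0.02395 = 74750 d
Unit 2 (fractured basalt): v = 44.1×0.0026/0.12 = 0.9555 m/d, t = 1790/0.9555 = 1873 d
t(fine sand) / t(fractured basalt) = 74750/1873 = 39.9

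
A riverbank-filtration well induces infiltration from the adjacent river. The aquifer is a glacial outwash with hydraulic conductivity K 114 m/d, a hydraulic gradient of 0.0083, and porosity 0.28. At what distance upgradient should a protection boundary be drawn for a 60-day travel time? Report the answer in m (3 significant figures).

203 m

q = Ki = 114 × 0.0083 = 0.9462 m/d
v = Ki/n = 114·0.0083/0.28 = 3.379 m/d
L = v × T = 3.379 × 60 = 202.8 m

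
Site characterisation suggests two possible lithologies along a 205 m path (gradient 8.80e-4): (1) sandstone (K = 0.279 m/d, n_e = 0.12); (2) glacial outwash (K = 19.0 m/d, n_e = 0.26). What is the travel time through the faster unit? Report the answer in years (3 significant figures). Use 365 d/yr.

Unit 1 (sandstone): v = 0.279×8.8e-4/0.12 = 0.002046 m/d, t = 205/0.002046 = 100200 d
Unit 2 (glacial outwash): v = 19.0×8.8e-4/0.26 = 0.06431 m/d, t = 205/0.06431 = 3188 d
Faster: 3188 d / 365 = 8.73 yr

8.73 years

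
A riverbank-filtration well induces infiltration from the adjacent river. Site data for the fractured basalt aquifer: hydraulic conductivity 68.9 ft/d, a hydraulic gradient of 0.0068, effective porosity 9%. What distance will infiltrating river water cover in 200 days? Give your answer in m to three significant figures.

K = 68.9 ft/d × 0.3048 = 21.00 m/d
Specific discharge q = 21.00 × 0.0068 = 0.1428 m/d
Seepage velocity v = q / n = 0.1428 / 0.09 = 1.587 m/d
L = v × T = 1.587 × 200 = 317.3 m

317 m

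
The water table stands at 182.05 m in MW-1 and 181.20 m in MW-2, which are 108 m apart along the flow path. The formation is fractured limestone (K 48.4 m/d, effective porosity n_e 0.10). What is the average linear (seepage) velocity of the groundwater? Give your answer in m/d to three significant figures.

Hydraulic gradient i = (182.05 − 181.20) / 108 = 0.85 / 108 = 0.007870
Darcy flux q = K·i = 48.4 × 0.007870 = 0.3809 m/d
v = Ki/n = 48.4·0.007870/0.10 = 3.809 m/d

3.81 m/d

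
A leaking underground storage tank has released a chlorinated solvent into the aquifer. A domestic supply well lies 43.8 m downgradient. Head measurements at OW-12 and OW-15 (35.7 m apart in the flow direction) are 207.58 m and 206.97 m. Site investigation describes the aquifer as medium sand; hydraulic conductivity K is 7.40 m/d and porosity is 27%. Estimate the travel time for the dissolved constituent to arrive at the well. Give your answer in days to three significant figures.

93.5 days

Hydraulic gradient i = (207.58 − 206.97) / 35.7 = 0.61 / 35.7 = 0.01709
Darcy flux q = K·i = 7.40 × 0.01709 = 0.1264 m/d
Average linear velocity = 0.1264 / 0.27 = 0.4683 m/d
t = L / v = 43.8 / 0.4683 = 93.53 d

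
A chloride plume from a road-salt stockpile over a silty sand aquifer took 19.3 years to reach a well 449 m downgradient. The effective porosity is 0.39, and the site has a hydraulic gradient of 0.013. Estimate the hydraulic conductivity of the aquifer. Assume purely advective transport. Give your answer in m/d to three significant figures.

1.91 m/d

t = 19.3 years = 7045 d
v = L / t = 449 / 7045 = 0.06374 m/d
K = v · n / i = 0.06374 × 0.39 / 0.013 = 1.91 m/d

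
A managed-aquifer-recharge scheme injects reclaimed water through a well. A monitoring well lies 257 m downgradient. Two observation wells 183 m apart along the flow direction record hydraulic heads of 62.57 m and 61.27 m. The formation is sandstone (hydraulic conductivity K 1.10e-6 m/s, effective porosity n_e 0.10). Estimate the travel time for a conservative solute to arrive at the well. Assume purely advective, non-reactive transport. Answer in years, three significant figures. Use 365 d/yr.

Hydraulic gradient i = (62.57 − 61.27) / 183 = 1.30 / 183 = 0.007104
K = 1.10e-6 m/s × 86400 s/d = 0.09504 m/d
q = Ki = 0.09504 × 0.007104 = 6.751e-4 m/d
Seepage velocity v = q / n = 6.751e-4 / 0.10 = 0.006751 m/d
t = L / v = 257 / 0.006751 = 38070 d
   = 38070 / 365 = 104 yr

104 years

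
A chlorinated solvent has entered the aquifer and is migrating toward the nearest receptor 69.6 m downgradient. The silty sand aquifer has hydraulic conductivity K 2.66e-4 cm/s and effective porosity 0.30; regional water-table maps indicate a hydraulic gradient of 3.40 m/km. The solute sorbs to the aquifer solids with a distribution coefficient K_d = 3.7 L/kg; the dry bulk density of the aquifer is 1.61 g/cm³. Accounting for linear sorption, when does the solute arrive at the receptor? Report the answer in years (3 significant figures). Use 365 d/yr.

1530 years

K = 2.66e-4 cm/s × 864 = 0.2298 m/d
Darcy flux q = K·i = 0.2298 × 0.0034 = 7.814e-4 m/d
v = Ki/n = 0.2298·0.0034/0.30 = 0.002605 m/d
Retardation R = 1 + ρ_b·K_d/n = 1 + 1.61×3.7/0.30 = 20.86
Contaminant velocity v_c = v/R = 0.002605/20.86 = 1.249e-4 m/d
t = L/v_c = 69.6/1.249e-4 = 557300 d
   = 557300/365 = 1530 yr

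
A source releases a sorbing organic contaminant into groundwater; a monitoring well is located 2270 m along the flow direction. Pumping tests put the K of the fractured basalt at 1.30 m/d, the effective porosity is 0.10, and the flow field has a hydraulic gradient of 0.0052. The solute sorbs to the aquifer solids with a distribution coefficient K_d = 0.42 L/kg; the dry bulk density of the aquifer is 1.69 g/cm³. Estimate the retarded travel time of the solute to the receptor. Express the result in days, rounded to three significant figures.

Darcy flux q = K·i = 1.30 × 0.0052 = 0.006760 m/d
Seepage velocity v = q / n = 0.006760 / 0.10 = 0.06760 m/d
Retardation R = 1 + ρ_b·K_d/n = 1 + 1.69×0.42/0.10 = 8.098
Contaminant velocity v_c = v/R = 0.06760/8.098 = 0.008348 m/d
t = L/v_c = 2270/0.008348 = 271900 d

272000 days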